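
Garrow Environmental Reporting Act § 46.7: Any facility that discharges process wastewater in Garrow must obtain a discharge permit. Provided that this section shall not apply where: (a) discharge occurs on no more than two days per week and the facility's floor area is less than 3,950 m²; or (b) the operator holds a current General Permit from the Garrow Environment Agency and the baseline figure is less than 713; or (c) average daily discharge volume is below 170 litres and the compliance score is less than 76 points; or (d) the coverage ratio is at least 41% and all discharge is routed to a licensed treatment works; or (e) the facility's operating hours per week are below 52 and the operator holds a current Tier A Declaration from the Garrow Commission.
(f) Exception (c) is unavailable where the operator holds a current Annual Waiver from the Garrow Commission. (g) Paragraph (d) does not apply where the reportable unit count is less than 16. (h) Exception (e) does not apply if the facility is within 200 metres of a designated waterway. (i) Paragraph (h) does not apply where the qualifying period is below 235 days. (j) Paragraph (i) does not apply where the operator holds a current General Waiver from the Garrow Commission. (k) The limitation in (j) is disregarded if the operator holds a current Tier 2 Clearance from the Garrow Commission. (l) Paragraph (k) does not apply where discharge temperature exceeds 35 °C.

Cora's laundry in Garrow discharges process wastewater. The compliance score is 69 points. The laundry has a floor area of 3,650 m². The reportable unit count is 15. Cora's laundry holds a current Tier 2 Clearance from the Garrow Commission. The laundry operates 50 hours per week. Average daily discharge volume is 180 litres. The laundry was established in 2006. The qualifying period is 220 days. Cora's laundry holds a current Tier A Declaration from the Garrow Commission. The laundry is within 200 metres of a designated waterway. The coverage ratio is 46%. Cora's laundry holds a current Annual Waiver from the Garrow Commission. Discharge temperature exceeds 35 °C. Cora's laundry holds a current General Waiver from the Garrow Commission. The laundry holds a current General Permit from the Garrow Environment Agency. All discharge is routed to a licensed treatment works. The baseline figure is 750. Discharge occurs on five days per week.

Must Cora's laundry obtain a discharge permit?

Exception (a) requires that discharge occurs on no more than two days per week; but discharge occurs on five days per week, so (a) is unavailable.
Exception (b) fails — the baseline figure is 750, not less than 713.
Exception (c) does not apply: average daily discharge volume is 180 litres, not below 170 litres.
All of (d)'s requirements are met (the coverage ratio is 46%, meeting the 41% threshold; discharge is routed to a licensed treatment works). However, paragraph (g) must be considered: (g) operates against (d): the reportable unit count is 15, less than the 16 limit. (d) is therefore removed.
Exception (e) is satisfied on its face — the facility's operating hours per week are 50, below the 52 limit; a current Tier A Declaration is held. But: (h) operates against (e): the laundry is within 200 m of a designated waterway. (i) would limit (h) — the qualifying period is 220 days, below the 235 days limit — but (j) sets (i) aside: (j) operates against (i): a current General Waiver is held. (k) is engaged (a current Tier 2 Clearance is held), but is set aside by (l): (l) is engaged — discharge temperature exceeds 35 °C. Exception (e) does not apply.
Every exception is unavailable, so the rule governs.

Yes — Cora's laundry must obtain a discharge permit.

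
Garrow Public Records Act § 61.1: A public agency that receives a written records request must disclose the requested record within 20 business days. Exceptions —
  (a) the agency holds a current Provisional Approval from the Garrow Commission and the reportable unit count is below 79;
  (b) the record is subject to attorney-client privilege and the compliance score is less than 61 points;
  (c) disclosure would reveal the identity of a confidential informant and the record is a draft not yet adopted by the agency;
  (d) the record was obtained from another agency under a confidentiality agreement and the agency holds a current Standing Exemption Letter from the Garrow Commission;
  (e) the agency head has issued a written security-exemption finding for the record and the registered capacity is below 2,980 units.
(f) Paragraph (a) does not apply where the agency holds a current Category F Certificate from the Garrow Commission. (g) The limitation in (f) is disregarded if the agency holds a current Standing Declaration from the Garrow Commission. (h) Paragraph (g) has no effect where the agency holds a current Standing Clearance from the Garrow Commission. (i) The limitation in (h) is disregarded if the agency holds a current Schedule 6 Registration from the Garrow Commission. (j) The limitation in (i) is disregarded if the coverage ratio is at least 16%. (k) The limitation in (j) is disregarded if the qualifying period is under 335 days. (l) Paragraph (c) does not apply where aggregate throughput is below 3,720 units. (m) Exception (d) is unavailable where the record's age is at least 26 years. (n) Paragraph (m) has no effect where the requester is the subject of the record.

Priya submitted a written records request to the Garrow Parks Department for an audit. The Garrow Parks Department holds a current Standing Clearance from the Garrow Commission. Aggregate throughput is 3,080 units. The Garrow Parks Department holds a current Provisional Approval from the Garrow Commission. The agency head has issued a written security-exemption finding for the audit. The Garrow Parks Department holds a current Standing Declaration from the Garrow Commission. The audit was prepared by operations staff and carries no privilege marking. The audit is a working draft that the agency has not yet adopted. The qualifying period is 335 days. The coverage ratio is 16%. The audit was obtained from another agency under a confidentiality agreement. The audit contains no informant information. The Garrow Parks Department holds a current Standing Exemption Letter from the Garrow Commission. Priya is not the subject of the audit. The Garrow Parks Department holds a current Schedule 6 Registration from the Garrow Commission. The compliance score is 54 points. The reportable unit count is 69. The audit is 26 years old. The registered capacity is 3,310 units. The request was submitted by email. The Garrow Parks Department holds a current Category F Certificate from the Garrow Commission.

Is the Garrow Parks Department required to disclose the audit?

Exception (a)'s conditions are all satisfied: a current Provisional Approval is held; the reportable unit count is 69, below the 79 limit. But: (f) operates — a current Category F Certificate is held. (g) would limit (f) — a current Standing Declaration is held — but (h) sets (g) aside: (h) operates against (g): a current Standing Clearance is held. (i) would limit (h) — a current Schedule 6 Registration is held — but (j) sets (i) aside: (j) is engaged — the coverage ratio is 16%, meeting the 16% threshold. (k), which would lift (j), is not engaged — the qualifying period is 335 days, not under 335 days. So (a) is unavailable.
Exception (b) does not apply: the audit carries no privilege marking.
Exception (c) does not apply: the audit contains no informant information.
Exception (d): the audit was obtained under a confidentiality agreement; a current Standing Exemption Letter is held — every condition holds. However, paragraphs (m)–(n) must be considered: (m) operates against (d): the record's age is 26 years, meeting the 26 years threshold. (n) is inapplicable (Priya is not the subject of the audit), so (m) stands. (d) is therefore removed.
Exception (e) fails — the registered capacity is 3,310 units, not below 2,980 units.
No exception is made out. the Garrow Parks Department falls within the general rule.

Yes — the Garrow Parks Department must disclose the audit.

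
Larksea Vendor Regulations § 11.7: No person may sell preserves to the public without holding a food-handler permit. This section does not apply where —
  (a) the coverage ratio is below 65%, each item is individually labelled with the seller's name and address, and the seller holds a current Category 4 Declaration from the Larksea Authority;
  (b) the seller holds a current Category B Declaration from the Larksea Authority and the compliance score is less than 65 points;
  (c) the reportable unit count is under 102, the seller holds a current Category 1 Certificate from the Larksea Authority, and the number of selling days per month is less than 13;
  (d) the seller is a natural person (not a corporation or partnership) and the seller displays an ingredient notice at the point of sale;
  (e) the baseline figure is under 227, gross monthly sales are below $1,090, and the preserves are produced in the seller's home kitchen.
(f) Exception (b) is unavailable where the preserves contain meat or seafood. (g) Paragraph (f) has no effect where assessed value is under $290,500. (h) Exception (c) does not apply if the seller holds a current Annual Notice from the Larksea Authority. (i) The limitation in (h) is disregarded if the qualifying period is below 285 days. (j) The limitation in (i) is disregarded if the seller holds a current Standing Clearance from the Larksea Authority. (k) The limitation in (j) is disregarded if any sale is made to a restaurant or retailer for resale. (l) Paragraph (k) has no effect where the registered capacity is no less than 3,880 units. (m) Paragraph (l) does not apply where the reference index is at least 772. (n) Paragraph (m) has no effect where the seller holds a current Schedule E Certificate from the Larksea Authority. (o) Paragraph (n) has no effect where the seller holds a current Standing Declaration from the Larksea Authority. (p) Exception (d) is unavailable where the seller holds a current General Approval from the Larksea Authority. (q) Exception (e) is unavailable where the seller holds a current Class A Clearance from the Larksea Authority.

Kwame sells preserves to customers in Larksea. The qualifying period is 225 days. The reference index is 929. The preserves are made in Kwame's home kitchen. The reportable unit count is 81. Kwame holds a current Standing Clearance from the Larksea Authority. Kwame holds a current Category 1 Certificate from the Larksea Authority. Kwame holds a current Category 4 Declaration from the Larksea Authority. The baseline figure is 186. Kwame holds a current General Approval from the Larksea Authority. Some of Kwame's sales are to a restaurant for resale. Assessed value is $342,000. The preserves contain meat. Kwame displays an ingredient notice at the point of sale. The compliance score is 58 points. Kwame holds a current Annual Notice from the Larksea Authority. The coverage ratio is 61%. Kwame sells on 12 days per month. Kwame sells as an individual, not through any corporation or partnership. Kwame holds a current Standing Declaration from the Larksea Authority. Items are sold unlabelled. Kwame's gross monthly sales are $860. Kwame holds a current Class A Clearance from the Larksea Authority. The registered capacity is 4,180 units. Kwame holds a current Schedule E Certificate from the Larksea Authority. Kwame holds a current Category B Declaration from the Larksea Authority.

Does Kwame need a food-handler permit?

Exception (a) fails — items are sold unlabelled.
Exception (b) is satisfied on its face — a current Category B Declaration is held; the compliance score is 58 points, less than the 65 points limit. However, paragraphs (f)–(g) must be considered: (f) operates against (b): the preserves contain meat. (g) is not engaged (assessed value is $342,000, not under $290,500), so (f) stands. (b) is therefore removed.
Exception (c) is satisfied on its face — the reportable unit count is 81, under the 102 limit; a current Category 1 Certificate is held; the number of selling days per month is 12, less than the 13 limit. Under paragraphs (h)–(o): (h) would limit (c) — a current Annual Notice is held — but (i) sets (h) aside: (i) is engaged — the qualifying period is 225 days, below the 285 days limit. (j) would limit (i) — a current Standing Clearance is held — but (k) sets (j) aside: (k) is triggered — some sales are to a restaurant for resale. (l) is triggered (the registered capacity is 4,180 units, meeting the 3,880 units threshold), but is set aside by (m): (m) is engaged — the reference index is 929, meeting the 772 threshold. (n) would limit (m) — a current Schedule E Certificate is held — but (o) sets (n) aside: (o) applies — a current Standing Declaration is held. (c) remains available.
All of (d)'s requirements are met (the seller is a natural person; an ingredient notice is displayed). However, paragraph (p) must be considered: (p) operates against (d): a current General Approval is held. So (d) is unavailable.
Exception (e) is satisfied on its face — the baseline figure is 186, under the 227 limit; gross monthly sales are $860, below the $1,090 limit; the preserves are home-kitchen produced. However, paragraph (q) must be considered: (q) operates against (e): a current Class A Clearance is held. Exception (e) does not apply.

No — exception (c) applies; Kwame is not required to hold a food-handler permit.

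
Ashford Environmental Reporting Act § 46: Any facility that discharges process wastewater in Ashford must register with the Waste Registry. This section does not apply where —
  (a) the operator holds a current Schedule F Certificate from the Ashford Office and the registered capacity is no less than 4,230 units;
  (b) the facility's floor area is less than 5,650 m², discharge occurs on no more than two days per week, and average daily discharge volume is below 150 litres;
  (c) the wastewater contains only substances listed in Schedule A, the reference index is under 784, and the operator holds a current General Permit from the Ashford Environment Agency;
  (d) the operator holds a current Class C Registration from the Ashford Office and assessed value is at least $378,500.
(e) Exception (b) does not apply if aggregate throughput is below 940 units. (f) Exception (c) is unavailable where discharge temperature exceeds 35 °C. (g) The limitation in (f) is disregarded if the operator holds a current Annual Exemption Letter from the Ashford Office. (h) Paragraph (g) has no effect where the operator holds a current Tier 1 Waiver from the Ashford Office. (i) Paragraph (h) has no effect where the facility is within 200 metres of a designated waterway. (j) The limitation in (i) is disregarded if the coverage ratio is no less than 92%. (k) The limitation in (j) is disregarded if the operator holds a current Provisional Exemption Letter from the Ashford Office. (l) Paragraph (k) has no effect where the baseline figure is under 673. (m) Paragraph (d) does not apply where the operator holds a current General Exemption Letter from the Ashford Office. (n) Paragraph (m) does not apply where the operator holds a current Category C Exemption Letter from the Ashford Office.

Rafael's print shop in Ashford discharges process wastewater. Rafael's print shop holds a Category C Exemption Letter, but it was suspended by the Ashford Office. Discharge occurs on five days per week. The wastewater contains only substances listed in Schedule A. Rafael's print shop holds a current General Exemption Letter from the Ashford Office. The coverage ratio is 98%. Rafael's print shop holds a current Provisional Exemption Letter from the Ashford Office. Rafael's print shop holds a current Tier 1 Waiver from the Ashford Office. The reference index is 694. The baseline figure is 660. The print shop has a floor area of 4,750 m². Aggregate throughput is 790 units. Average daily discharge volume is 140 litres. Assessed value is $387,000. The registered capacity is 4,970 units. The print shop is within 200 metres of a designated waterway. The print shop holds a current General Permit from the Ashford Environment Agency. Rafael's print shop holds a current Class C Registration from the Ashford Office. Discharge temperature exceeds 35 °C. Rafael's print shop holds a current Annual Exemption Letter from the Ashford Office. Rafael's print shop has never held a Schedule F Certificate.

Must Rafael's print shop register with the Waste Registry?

Exception (a) does not apply: no current Schedule F Certificate is held.
Exception (b) does not apply: discharge occurs on five days per week.
Exception (c)'s conditions are all satisfied: the wastewater is Schedule-A-only; the reference index is 694, under the 784 limit; a current General Permit is held. However, paragraphs (f)–(l) must be considered: (f) operates against (c): discharge temperature exceeds 35 °C. (g) would limit (f) — a current Annual Exemption Letter is held — but (h) sets (g) aside: (h) applies — a current Tier 1 Waiver is held. (i) applies (the print shop is within 200 m of a designated waterway), but yields to (j): (j) operates against (i): the coverage ratio is 98%, meeting the 92% threshold. (k) is engaged (a current Provisional Exemption Letter is held), but is displaced by (l): (l) operates against (k): the baseline figure is 660, under the 673 limit. Exception (c) does not apply.
All of (d)'s requirements are met (a current Class C Registration is held; assessed value is $387,000, meeting the $378,500 threshold). However, paragraphs (m)–(n) must be considered: (m) operates against (d): a current General Exemption Letter is held. (n), which would lift (m), is not engaged — there is no Category C Exemption Letter in force. (d) is therefore removed.
No exception applies. The general rule governs.

Yes — Rafael's print shop must register with the Waste Registry.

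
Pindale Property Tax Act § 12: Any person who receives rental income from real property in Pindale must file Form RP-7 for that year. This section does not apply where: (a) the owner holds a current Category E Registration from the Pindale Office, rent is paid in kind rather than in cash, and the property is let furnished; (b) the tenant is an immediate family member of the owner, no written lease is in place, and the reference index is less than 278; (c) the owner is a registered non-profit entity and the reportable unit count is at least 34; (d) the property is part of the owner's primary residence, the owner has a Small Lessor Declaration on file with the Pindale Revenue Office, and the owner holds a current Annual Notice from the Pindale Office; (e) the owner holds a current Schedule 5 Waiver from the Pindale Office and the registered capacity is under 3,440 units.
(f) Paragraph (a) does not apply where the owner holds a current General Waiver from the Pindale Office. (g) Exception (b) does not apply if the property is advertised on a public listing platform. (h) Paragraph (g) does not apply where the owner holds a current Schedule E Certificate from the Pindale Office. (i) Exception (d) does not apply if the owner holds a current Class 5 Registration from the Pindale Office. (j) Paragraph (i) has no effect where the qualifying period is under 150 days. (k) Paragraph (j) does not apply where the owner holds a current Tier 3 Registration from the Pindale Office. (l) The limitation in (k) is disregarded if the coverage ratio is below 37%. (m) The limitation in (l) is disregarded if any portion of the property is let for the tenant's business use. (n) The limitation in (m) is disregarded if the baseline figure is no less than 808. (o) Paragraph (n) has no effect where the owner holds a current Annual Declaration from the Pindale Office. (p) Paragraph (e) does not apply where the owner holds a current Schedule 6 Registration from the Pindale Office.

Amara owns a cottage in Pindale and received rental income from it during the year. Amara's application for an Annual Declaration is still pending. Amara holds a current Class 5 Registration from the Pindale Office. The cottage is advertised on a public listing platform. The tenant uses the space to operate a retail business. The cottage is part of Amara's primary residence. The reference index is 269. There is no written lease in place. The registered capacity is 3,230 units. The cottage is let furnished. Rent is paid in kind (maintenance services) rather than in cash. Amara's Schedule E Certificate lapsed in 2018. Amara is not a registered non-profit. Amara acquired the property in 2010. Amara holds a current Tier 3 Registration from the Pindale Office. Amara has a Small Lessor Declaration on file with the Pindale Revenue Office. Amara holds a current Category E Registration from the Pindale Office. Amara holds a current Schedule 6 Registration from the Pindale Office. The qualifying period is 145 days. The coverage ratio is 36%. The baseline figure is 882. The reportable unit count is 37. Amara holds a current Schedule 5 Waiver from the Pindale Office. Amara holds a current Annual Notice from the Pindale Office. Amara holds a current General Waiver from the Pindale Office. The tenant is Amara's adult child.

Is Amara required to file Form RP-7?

Exception (a)'s conditions are all satisfied: a current Category E Registration is held; rent is paid in kind; the property is let furnished. But: (f) is triggered — a current General Waiver is held. Exception (a) does not apply.
All of (b)'s requirements are met (the tenant is an immediate family member; there is no written lease; the reference index is 269, less than the 278 limit). But: (g) is triggered — the property is publicly advertised. (h), which would lift (g), is inapplicable — there is no Schedule E Certificate in force. So (b) is unavailable.
Exception (c) requires that the owner is a registered non-profit entity; but Amara is not a registered non-profit, so (c) is unavailable.
Exception (d): the cottage is part of the primary residence; a Small Lessor Declaration is on file; a current Annual Notice is held — every condition holds. Under paragraphs (i)–(o): (i) would limit (d) — a current Class 5 Registration is held — but (j) sets (i) aside: (j) is engaged — the qualifying period is 145 days, under the 150 days limit. (k) is engaged (a current Tier 3 Registration is held), but yields to (l): (l) is triggered — the coverage ratio is 36%, below the 37% limit. (m) applies (the space is let for business use), but yields to (n): (n) is triggered — the baseline figure is 882, meeting the 808 threshold. (o), which would lift (n), is not triggered — no current Annual Declaration is held. Exception (d) stands.
All of (e)'s requirements are met (a current Schedule 5 Waiver is held; the registered capacity is 3,230 units, under the 3,440 units limit). But: (p) operates — a current Schedule 6 Registration is held. (e) is therefore removed.

No — exception (d) applies; Amara is not required to file Form RP-7.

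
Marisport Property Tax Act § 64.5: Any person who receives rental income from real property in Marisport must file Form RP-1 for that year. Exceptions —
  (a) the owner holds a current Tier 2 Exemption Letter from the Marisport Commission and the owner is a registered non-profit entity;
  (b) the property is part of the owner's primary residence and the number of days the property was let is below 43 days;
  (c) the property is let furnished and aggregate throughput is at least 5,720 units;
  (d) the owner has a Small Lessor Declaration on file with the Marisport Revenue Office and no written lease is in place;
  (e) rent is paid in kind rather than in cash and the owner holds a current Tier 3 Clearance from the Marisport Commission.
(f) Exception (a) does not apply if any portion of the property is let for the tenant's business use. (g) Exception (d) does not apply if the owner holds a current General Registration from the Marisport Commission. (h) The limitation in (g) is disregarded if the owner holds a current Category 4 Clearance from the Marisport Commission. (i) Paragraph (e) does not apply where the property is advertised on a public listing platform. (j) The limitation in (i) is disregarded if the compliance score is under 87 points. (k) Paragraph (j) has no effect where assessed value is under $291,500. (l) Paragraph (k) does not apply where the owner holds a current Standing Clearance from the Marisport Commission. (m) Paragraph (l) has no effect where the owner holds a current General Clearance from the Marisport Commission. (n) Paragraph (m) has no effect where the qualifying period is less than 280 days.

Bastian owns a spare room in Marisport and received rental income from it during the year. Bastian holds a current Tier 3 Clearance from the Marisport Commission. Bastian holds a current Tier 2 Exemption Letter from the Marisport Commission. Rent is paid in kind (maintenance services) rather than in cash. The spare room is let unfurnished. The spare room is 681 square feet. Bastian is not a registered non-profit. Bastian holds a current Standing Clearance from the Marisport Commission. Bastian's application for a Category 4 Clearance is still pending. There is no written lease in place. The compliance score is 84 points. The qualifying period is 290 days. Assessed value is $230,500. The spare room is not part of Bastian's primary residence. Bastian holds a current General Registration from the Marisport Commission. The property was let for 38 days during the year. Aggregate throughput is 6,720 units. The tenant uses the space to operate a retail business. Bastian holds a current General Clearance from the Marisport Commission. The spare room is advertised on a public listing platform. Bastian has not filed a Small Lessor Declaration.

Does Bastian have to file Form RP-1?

Yes — Bastian must file Form RP-1.

Exception (a) fails — Bastian is not a registered non-profit.
Exception (b) fails — the spare room is not part of the primary residence.
Exception (c) requires that the property is let furnished; but the property is let unfurnished, so (c) is unavailable.
Exception (d) does not apply: no Small Lessor Declaration is on file.
Exception (e) is satisfied on its face — rent is paid in kind; a current Tier 3 Clearance is held. However, paragraphs (i)–(n) must be considered: (i) operates against (e): the property is publicly advertised. (j) would limit (i) — the compliance score is 84 points, under the 87 points limit — but (k) sets (j) aside: (k) operates against (j): assessed value is $230,500, under the $291,500 limit. (l) would limit (k) — a current Standing Clearance is held — but (m) sets (l) aside: (m) is engaged — a current General Clearance is held. (n), which would lift (m), is not triggered — the qualifying period is 290 days, not less than 280 days. (e) is therefore removed.
No exception is made out. Bastian falls within the general rule.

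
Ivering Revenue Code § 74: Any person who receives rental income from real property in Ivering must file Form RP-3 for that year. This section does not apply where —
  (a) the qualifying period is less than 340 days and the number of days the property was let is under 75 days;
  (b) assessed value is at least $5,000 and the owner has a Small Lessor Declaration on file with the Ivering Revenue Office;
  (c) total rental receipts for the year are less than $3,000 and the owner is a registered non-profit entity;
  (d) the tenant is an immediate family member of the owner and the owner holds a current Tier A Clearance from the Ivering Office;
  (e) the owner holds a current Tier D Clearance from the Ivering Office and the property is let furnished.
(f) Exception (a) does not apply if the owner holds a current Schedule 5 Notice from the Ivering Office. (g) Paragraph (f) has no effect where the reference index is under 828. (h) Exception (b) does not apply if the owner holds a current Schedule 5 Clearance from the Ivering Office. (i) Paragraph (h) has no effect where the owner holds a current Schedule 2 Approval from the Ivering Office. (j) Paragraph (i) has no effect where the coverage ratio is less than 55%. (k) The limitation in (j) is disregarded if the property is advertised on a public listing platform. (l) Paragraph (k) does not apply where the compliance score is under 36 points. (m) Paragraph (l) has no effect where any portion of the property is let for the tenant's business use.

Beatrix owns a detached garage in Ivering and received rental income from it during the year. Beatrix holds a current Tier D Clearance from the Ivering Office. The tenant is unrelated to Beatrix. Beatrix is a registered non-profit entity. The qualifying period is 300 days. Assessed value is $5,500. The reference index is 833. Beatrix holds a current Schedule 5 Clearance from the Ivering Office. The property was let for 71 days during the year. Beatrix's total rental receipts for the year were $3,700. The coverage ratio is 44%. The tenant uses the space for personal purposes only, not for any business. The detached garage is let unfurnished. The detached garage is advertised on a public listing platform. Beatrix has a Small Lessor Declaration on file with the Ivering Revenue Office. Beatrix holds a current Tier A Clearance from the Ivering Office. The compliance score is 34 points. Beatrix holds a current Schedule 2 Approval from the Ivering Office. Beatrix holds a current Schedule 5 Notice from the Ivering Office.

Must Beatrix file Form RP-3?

Yes — Beatrix must file Form RP-3.

All of (a)'s requirements are met (the qualifying period is 300 days, less than the 340 days limit; the number of days the property was let is 71 days, under the 75 days limit). But applying paragraphs (f)–(g): (f) applies — a current Schedule 5 Notice is held. (g), which would lift (f), does not operate here — the reference index is 833, not under 828. Exception (a) does not apply.
Exception (b) is satisfied on its face — assessed value is $5,500, meeting the $5,000 threshold; a Small Lessor Declaration is on file. But: (h) operates — a current Schedule 5 Clearance is held. (i) is triggered (a current Schedule 2 Approval is held), but is set aside by (j): (j) operates against (i): the coverage ratio is 44%, less than the 55% limit. (k) would limit (j) — the property is publicly advertised — but (l) sets (k) aside: (l) is triggered — the compliance score is 34 points, under the 36 points limit. (m), which would lift (l), is not triggered — the space is used for personal purposes only. So (b) is unavailable.
Exception (c) does not apply: total rental receipts for the year are $3,700, not less than $3,000.
Exception (d) does not apply: the tenant is unrelated to the owner.
Exception (e) requires that the property is let furnished; but the property is let unfurnished, so (e) is unavailable.
No exception displaces § 74.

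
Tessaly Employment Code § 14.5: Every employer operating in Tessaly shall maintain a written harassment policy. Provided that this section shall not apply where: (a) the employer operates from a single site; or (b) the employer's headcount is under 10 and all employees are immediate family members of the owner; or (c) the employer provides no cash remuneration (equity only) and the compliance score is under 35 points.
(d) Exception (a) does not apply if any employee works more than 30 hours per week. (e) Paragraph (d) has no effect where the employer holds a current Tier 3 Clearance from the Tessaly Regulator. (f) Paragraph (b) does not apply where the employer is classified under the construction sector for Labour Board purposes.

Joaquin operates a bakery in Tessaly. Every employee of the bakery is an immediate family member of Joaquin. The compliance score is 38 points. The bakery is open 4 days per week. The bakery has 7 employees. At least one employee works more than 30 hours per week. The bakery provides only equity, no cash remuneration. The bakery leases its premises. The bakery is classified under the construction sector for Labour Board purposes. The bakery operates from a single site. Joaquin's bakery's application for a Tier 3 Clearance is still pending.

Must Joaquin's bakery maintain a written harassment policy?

Exception (a)'s conditions are all satisfied: the employer operates from a single site. However, paragraphs (d)–(e) must be considered: (d) applies — at least one employee exceeds 30 hours/week. (e) does not operate here (no current Tier 3 Clearance is held), so (d) stands. Exception (a) does not apply.
All of (b)'s requirements are met (the employer's headcount is 7, under the 10 limit; every employee is an immediate family member). Turning to paragraph (f): (f) is engaged — the bakery is classified under the construction sector. So (b) is unavailable.
Exception (c) fails — the compliance score is 38 points, not under 35 points.
Every exception is unavailable, so the rule governs.

Yes — Joaquin's bakery must maintain a written harassment policy.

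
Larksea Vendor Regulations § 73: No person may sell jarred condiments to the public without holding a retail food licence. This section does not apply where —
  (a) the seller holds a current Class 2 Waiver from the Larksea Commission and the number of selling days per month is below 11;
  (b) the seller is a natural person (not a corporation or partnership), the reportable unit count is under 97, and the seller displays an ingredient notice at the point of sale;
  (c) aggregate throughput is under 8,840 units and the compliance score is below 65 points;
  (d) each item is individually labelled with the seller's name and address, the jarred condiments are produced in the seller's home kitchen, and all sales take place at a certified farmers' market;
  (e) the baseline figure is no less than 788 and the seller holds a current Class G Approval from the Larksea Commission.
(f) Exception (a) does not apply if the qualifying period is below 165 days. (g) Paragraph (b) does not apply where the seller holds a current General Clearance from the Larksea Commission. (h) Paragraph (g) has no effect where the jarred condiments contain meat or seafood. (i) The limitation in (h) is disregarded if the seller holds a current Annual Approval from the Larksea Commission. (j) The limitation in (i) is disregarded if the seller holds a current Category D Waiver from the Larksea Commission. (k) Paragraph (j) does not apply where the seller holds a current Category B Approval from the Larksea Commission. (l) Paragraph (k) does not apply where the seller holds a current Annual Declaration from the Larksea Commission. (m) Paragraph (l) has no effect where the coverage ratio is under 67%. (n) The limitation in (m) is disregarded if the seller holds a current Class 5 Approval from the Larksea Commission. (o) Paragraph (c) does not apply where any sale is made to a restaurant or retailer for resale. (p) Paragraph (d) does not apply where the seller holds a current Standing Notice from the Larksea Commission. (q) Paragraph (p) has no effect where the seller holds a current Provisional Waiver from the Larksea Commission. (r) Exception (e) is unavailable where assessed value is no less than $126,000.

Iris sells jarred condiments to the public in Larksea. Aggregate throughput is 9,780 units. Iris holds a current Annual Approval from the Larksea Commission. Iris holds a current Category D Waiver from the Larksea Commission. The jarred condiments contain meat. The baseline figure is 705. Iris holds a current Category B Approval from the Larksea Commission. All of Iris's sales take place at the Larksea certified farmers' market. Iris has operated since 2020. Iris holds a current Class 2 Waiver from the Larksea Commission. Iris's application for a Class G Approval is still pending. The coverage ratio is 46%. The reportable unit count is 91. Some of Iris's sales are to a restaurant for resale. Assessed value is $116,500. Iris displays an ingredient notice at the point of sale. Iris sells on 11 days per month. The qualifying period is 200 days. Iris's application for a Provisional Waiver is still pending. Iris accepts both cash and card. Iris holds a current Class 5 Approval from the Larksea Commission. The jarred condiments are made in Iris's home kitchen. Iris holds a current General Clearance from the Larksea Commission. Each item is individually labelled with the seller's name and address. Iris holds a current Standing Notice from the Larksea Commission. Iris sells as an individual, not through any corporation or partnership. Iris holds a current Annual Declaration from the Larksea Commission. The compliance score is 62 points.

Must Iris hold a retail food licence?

Exception (a) does not apply: the number of selling days per month is 11, not below 11.
Exception (b) is satisfied on its face — the seller is a natural person; the reportable unit count is 91, under the 97 limit; an ingredient notice is displayed. Under paragraphs (g)–(n): (g) would limit (b) — a current General Clearance is held — but (h) sets (g) aside: (h) operates against (g): the jarred condiments contain meat. (i) would limit (h) — a current Annual Approval is held — but (j) sets (i) aside: (j) operates — a current Category D Waiver is held. (k) operates (a current Category B Approval is held), but is itself disapplied by (l): (l) is triggered — a current Annual Declaration is held. (m) would limit (l) — the coverage ratio is 46%, under the 67% limit — but (n) sets (m) aside: (n) operates against (m): a current Class 5 Approval is held. So (b) applies.
Exception (c) does not apply: aggregate throughput is 9,780 units, not under 8,840 units.
Exception (d) is satisfied on its face — items are individually labelled; the jarred condiments are home-kitchen produced; all sales are at a certified farmers' market. However, paragraphs (p)–(q) must be considered: (p) operates — a current Standing Notice is held. (q) is inapplicable (no current Provisional Waiver is held), so (p) stands. Exception (d) does not apply.
Exception (e) does not apply: the baseline figure is 705, short of 788.

No — exception (b) applies; Iris is not required to hold a retail food licence.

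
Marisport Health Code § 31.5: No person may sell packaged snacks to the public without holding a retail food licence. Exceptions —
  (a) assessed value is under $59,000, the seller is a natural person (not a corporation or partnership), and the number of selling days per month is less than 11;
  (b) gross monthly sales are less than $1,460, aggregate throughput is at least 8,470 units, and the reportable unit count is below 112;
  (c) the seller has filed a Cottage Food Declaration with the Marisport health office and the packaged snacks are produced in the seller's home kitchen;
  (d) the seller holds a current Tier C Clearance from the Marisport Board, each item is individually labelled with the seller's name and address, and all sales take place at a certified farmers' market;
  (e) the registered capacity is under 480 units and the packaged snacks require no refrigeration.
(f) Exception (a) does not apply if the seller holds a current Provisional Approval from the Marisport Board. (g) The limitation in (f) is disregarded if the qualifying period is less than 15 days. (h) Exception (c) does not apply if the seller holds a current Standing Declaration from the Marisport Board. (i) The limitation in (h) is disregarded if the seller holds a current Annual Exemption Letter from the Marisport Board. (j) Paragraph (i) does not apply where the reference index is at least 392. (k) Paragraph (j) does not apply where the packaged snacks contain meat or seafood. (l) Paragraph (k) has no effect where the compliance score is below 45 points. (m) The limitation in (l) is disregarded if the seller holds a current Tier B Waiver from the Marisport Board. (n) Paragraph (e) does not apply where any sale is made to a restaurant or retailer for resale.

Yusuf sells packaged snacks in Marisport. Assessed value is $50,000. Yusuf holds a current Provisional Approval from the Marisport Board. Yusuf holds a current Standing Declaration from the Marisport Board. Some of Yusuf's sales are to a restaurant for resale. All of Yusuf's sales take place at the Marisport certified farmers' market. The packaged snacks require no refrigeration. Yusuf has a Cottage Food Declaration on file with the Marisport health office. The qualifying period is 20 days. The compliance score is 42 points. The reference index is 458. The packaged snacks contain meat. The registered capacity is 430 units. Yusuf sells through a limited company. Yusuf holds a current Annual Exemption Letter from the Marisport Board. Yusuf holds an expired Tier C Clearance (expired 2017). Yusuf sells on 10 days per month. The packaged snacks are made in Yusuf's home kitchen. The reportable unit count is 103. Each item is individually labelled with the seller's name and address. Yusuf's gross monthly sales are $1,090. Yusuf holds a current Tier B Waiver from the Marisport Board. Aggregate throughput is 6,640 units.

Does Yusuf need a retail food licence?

Exception (a) does not apply: the seller operates through a limited company.
Exception (b) requires that aggregate throughput is at least 8,470 units; but aggregate throughput is 6,640 units, short of 8,470 units, so (b) is unavailable.
All of (c)'s requirements are met (a Cottage Food Declaration is on file; the packaged snacks are home-kitchen produced). As to paragraphs (h)–(m): (h) would limit (c) — a current Standing Declaration is held — but (i) sets (h) aside: (i) operates — a current Annual Exemption Letter is held. (j) would limit (i) — the reference index is 458, meeting the 392 threshold — but (k) sets (j) aside: (k) is triggered — the packaged snacks contain meat. (l) would limit (k) — the compliance score is 42 points, below the 45 points limit — but (m) sets (l) aside: (m) is triggered — a current Tier B Waiver is held. So (c) applies.
Exception (d) requires that the seller holds a current Tier C Clearance from the Marisport Board; but no current Tier C Clearance is held, so (d) is unavailable.
Exception (e): the registered capacity is 430 units, under the 480 units limit; the packaged snacks are shelf-stable — every condition holds. But applying paragraph (n): (n) is engaged — some sales are to a restaurant for resale. (e) is therefore removed.

No — exception (c) applies; Yusuf is not required to hold a retail food licence.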